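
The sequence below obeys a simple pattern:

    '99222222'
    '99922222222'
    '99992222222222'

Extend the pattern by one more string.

99999222222222222

Reading off run lengths: 9 runs 2, 3, 4; 2 runs 6, 8, 10 — each is linear in n, where the shown terms are n = 3, 4, 5.
Setting n = 6 gives 5, 12 characters in each block.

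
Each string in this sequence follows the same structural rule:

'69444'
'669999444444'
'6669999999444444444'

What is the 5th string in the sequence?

666669999999999999444444444444444

Term n consists of n 6's, followed by 3n-2 9's, followed by 3n 4's (n = 1, 2, …).
At n = 5 the blocks have lengths 5, 13, 15.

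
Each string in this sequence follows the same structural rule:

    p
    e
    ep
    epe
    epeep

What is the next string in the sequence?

Each term (from the third on) is the previous term followed by the one before it: term 3 = e·p = ep.
Continuing: epeep · epe gives term 6.

epeepepe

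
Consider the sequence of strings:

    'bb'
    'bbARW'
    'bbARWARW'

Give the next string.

Every step adds ARW to the end: s(k+1) = s(k)·ARW.
Applying this once more to bbARWARW:

bbARWARWARW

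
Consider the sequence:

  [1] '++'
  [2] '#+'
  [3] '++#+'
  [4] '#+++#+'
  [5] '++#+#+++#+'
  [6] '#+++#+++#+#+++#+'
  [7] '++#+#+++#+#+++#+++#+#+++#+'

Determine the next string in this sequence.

#+++#+++#+#+++#+++#+#+++#+#+++#+++#+#+++#+

Each term (from the third on) is the two preceding terms concatenated in order: term 3 = ++·#+ = ++#+.
The next term joins #+++#+++#+#+++#+ and ++#+#+++#+#+++#+++#+#+++#+.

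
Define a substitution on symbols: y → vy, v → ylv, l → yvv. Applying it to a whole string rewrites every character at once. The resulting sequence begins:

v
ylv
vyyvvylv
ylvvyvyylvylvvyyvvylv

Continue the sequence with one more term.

Applying the rule to each of the 21 symbols of ylvvyvyylvylvvyyvvylv gives the pieces vy yvv ylv ylv vy ylv vy vy yvv ylv vy yvv ylv ylv vy vy ylv ylv vy yvv ylv, which concatenate to the answer.

vyyvvylvylvvyylvvyvyyvvylvvyyvvylvylvvyvyylvylvvyyvvylv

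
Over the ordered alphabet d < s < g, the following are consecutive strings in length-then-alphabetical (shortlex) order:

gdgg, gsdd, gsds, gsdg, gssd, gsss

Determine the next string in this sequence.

gssg

Treat gsss as a base-3 numeral over the given alphabet and add one, carrying through any trailing g's.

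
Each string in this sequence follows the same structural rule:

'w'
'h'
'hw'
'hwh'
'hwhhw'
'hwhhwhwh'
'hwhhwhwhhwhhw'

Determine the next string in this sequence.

From term 3 onward, concatenate the last term with the second-to-last: h·w = hw, hw·h = hwh, …
The next term joins hwhhwhwhhwhhw and hwhhwhwh.

hwhhwhwhhwhhwhwhhwhwh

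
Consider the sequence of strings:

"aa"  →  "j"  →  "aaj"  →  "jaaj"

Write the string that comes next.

aajjaaj

From term 3 onward, concatenate the second-to-last term with the last: aa·j = aaj, j·aaj = jaaj, …
The next term joins aaj and jaaj.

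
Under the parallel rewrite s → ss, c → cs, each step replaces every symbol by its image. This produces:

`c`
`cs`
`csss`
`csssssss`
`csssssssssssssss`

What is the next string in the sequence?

csssssssssssssssssssssssssssssss

φ(csssssssssssssss) expands symbol-by-symbol to cs ss ss ss ss ss ss ss ss ss ss ss ss ss ss ss; joining the 16 pieces gives the next term.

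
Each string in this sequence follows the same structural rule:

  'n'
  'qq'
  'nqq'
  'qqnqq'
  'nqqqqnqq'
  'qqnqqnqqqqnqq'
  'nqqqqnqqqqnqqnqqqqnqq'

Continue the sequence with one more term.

qqnqqnqqqqnqqnqqqqnqqqqnqqnqqqqnqq

This is a Fibonacci-style word recurrence s(k) = s(k−2)·s(k−1): e.g. n·qq = nqq.
So term 8 is qqnqqnqqqqnqq·nqqqqnqqqqnqqnqqqqnqq.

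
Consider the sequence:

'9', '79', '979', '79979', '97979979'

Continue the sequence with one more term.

7997997979979

This is a Fibonacci-style word recurrence s(k) = s(k−2)·s(k−1): e.g. 9·79 = 979.
Continuing: 79979 · 97979979 gives term 6.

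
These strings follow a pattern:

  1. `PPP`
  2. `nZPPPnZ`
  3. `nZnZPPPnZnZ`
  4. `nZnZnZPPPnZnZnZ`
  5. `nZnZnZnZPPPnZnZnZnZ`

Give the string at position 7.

nZnZnZnZnZnZPPPnZnZnZnZnZnZ

Every step adds nZ to the front and nZ to the end of the previous string.
From nZnZnZnZPPPnZnZnZnZ, 2 further steps: nZnZnZnZPPPnZnZnZnZ → nZnZnZnZnZPPPnZnZnZnZnZ → (answer).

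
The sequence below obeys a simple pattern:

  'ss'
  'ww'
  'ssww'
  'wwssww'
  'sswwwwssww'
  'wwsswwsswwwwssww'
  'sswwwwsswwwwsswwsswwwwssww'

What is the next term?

From term 3 onward, concatenate the second-to-last term with the last: ss·ww = ssww, ww·ssww = wwssww, …
So term 8 is wwsswwsswwwwssww·sswwwwsswwwwsswwsswwwwssww.

wwsswwsswwwwsswwsswwwwsswwwwsswwsswwwwssww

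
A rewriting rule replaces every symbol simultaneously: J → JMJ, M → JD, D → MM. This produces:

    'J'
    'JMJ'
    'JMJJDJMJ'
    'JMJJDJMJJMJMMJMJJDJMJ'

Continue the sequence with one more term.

JMJJDJMJJMJMMJMJJDJMJJMJJDJMJJDJDJMJJDJMJJMJMMJMJJDJMJ

φ(JMJJDJMJJMJMMJMJJDJMJ) expands symbol-by-symbol to JMJ JD JMJ JMJ MM JMJ JD JMJ JMJ JD JMJ JD JD JMJ JD JMJ JMJ MM JMJ JD JMJ; joining the 21 pieces gives the next term.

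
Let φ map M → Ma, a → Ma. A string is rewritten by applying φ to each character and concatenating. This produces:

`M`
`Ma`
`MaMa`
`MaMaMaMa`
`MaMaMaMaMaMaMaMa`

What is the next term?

MaMaMaMaMaMaMaMaMaMaMaMaMaMaMaMa

Replace each of the 16 characters of MaMaMaMaMaMaMaMa in place — Ma Ma Ma Ma Ma Ma Ma Ma Ma Ma Ma Ma Ma Ma Ma Ma — and concatenate.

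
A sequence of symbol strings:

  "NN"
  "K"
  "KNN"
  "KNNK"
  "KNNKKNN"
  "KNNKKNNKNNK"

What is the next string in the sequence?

KNNKKNNKNNKKNNKKNN

Each term (from the third on) is the previous term followed by the one before it: term 3 = K·NN = KNN.
Continuing: KNNKKNNKNNK · KNNKKNN gives term 7.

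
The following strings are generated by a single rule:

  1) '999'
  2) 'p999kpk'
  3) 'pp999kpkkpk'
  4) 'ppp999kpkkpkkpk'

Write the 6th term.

ppppp999kpkkpkkpkkpkkpk

Every step adds p to the front and kpk to the end of the previous string.
From ppp999kpkkpkkpk, 2 further steps: ppp999kpkkpkkpk → pppp999kpkkpkkpkkpk → (answer).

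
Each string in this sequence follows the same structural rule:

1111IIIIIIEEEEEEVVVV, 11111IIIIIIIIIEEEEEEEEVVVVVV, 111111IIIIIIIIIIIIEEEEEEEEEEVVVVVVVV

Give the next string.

The n-th term is n+2 1's then 3n I's then 2n+2 E's then 2n V's, where the shown terms are n = 2, 3, 4.
At n = 5 the blocks have lengths 7, 15, 12, 10.

1111111IIIIIIIIIIIIIIIEEEEEEEEEEEEVVVVVVVVVV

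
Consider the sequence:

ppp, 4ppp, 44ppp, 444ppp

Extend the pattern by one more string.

Every step adds 4 at the front: s(k+1) = 4·s(k).
One more step from 444ppp gives the answer.

4444ppp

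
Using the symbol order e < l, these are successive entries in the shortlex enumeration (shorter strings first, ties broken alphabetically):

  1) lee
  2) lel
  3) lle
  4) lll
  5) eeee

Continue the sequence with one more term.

eeel

Treat eeee as a base-2 numeral over the given alphabet and add one, carrying through any trailing l's.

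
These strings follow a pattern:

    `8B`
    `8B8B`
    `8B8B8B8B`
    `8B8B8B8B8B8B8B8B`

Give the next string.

s(k+1) = s(k)·s(k) — each term doubles the last.
So the next term is two copies of 8B8B8B8B8B8B8B8B.

8B8B8B8B8B8B8B8B8B8B8B8B8B8B8B8B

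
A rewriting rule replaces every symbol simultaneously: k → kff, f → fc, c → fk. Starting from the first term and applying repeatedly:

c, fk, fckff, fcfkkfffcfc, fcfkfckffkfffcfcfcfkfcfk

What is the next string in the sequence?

Rewriting the 24 symbols of fcfkfckffkfffcfcfcfkfcfk one by one yields fc fk fc kff fc fk kff fc fc kff fc fc fc fk fc fk fc fk fc kff fc fk fc kff; concatenated:

fcfkfckfffcfkkfffcfckfffcfcfcfkfcfkfcfkfckfffcfkfckff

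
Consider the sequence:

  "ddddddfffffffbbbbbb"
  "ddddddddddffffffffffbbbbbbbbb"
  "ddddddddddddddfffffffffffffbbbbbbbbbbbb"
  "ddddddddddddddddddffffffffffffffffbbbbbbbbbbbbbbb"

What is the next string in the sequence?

Reading off run lengths: d runs 6, 10, 14, 18; f runs 7, 10, 13, 16; b runs 6, 9, 12, 15 — each is linear in n, where the shown terms are n = 2, 3, 4, 5.
For the next term, n = 6, so the run lengths are 22, 19, 18.

ddddddddddddddddddddddfffffffffffffffffffbbbbbbbbbbbbbbbbbb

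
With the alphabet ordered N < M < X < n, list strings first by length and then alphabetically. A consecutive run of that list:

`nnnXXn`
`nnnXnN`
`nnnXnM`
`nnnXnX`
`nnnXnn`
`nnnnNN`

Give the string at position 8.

Advancing 2 positions from nnnnNN through nnnnNN → nnnnNM reaches term 8.

nnnnNX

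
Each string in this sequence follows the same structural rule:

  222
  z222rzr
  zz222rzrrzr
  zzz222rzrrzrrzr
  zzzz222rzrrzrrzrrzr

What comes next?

s(k+1) = z·s(k)·rzr, so each term gains z as a prefix and rzr as a suffix.
One more step from zzzz222rzrrzrrzrrzr gives the answer.

zzzzz222rzrrzrrzrrzrrzr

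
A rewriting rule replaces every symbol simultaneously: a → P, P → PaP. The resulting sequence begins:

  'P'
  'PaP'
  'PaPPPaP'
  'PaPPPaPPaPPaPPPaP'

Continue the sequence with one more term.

Replace each of the 17 characters of PaPPPaPPaPPaPPPaP in place — PaP P PaP PaP PaP P PaP PaP P PaP PaP P PaP PaP PaP P PaP — and concatenate.

PaPPPaPPaPPaPPPaPPaPPPaPPaPPPaPPaPPaPPPaP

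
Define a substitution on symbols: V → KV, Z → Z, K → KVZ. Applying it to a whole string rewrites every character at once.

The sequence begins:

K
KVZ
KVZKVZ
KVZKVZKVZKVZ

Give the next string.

KVZKVZKVZKVZKVZKVZKVZKVZ

Expanding KVZKVZKVZKVZ: K→KVZ, V→KV, Z→Z, K→KVZ, V→KV, Z→Z, K→KVZ, V→KV, Z→Z, K→KVZ, V→KV, Z→Z. Concatenated: KVZ KV Z KVZ KV Z KVZ KV Z KVZ KV Z.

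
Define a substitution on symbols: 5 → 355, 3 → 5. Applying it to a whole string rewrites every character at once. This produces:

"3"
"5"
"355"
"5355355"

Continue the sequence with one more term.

35553553555355355

Expanding 5355355: 5→355, 3→5, 5→355, 5→355, 3→5, 5→355, 5→355. Concatenated: 355 5 355 355 5 355 355.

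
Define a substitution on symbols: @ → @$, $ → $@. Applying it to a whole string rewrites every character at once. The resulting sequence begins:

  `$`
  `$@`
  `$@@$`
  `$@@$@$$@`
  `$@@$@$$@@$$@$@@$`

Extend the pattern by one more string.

$@@$@$$@@$$@$@@$@$$@$@@$$@@$@$$@

Replace each of the 16 characters of $@@$@$$@@$$@$@@$ in place — $@ @$ @$ $@ @$ $@ $@ @$ @$ $@ $@ @$ $@ @$ @$ $@ — and concatenate.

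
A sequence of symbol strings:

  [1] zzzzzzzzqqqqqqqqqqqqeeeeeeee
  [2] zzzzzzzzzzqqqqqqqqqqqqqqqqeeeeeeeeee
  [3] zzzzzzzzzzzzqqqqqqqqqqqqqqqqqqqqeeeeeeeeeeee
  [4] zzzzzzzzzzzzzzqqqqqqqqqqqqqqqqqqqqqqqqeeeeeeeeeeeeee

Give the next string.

Reading off run lengths: z runs 8, 10, 12, 14; q runs 12, 16, 20, 24; e runs 8, 10, 12, 14 — each is linear in n, where the shown terms are n = 3, 4, 5, 6.
At n = 7 the blocks have lengths 16, 28, 16.

zzzzzzzzzzzzzzzzqqqqqqqqqqqqqqqqqqqqqqqqqqqqeeeeeeeeeeeeeeee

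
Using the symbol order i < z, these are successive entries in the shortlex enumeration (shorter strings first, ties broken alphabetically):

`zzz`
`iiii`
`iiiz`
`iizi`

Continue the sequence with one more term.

Find the rightmost character of iizi below z, bump it to the next letter, and reset everything to its right to i.

iizz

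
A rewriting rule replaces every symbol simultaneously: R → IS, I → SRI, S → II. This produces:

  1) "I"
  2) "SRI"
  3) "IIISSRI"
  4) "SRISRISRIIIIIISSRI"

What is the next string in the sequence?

Applying the rule to each of the 18 symbols of SRISRISRIIIIIISSRI gives the pieces II IS SRI II IS SRI II IS SRI SRI SRI SRI SRI SRI II II IS SRI, which concatenate to the answer.

IIISSRIIIISSRIIIISSRISRISRISRISRISRIIIIIISSRI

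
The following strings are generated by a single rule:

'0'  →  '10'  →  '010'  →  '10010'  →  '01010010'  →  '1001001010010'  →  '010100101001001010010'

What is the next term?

1001001010010010100101001001010010

Each term (from the third on) is the two preceding terms concatenated in order: term 3 = 0·10 = 010.
The next term joins 1001001010010 and 010100101001001010010.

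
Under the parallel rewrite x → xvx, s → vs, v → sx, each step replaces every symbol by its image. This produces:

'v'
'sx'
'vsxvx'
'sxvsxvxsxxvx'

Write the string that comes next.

vsxvxsxvsxvxsxxvxvsxvxxvxsxxvx

Apply φ to sxvsxvxsxxvx symbol by symbol: s→vs, x→xvx, v→sx, s→vs, x→xvx, v→sx, x→xvx, s→vs, x→xvx, x→xvx, v→sx, x→xvx; joined: vs xvx sx vs xvx sx xvx vs xvx xvx sx xvx.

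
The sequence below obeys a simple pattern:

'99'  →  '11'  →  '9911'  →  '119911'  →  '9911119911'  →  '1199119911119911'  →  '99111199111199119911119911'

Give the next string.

119911991111991199111199111199119911119911

This is a Fibonacci-style word recurrence s(k) = s(k−2)·s(k−1): e.g. 99·11 = 9911.
The next term joins 1199119911119911 and 99111199111199119911119911.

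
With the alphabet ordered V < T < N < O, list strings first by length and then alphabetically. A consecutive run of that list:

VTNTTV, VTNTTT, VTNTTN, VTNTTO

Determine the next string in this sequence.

VTNTNV

Treat VTNTTO as a base-4 numeral over the given alphabet and add one, carrying through any trailing O's.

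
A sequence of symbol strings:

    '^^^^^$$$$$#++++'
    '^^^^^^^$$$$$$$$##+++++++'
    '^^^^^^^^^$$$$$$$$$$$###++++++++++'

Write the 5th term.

^^^^^^^^^^^^^$$$$$$$$$$$$$$$$$#####++++++++++++++++

Reading off run lengths: ^ runs 5, 7, 9; $ runs 5, 8, 11; # runs 1, 2, 3; + runs 4, 7, 10 — each is linear in n (n = 1, 2, …).
Setting n = 5 gives 13, 17, 5, 16 characters in each block.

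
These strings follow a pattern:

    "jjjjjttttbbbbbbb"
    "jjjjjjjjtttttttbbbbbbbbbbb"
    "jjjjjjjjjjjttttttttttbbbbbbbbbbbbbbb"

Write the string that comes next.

Each string has the form j^{3n+2} t^{3n+1} b^{4n+3} (n = 1, 2, …).
For the next term, n = 4, so the run lengths are 14, 13, 19.

jjjjjjjjjjjjjjtttttttttttttbbbbbbbbbbbbbbbbbbb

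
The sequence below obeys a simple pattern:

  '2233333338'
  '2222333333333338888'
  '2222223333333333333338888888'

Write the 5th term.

2222222222333333333333333333333338888888888888

Reading off run lengths: 2 runs 2, 4, 6; 3 runs 7, 11, 15; 8 runs 1, 4, 7 — each is linear in n (n = 1, 2, …).
Setting n = 5 gives 10, 23, 13 characters in each block.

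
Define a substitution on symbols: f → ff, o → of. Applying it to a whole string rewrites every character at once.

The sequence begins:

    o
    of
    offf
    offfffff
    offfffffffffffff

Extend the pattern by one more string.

Replace each of the 16 characters of offfffffffffffff in place — of ff ff ff ff ff ff ff ff ff ff ff ff ff ff ff — and concatenate.

offfffffffffffffffffffffffffffff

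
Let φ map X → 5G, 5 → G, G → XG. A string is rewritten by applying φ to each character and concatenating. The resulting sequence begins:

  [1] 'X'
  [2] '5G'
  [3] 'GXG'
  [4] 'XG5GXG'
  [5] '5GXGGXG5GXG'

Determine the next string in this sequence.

GXG5GXGXG5GXGGXG5GXG

Apply φ to 5GXGGXG5GXG symbol by symbol: 5→G, G→XG, X→5G, G→XG, G→XG, X→5G, G→XG, 5→G, G→XG, X→5G, G→XG; joined: G XG 5G XG XG 5G XG G XG 5G XG.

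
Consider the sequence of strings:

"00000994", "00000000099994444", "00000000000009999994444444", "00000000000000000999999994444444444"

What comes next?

Reading off run lengths: 0 runs 5, 9, 13, 17; 9 runs 2, 4, 6, 8; 4 runs 1, 4, 7, 10 — each is linear in n (n = 1, 2, …).
Setting n = 5 gives 21, 10, 13 characters in each block.

00000000000000000000099999999994444444444444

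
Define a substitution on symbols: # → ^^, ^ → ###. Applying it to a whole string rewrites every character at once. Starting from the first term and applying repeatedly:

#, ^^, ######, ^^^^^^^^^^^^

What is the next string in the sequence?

Apply φ to ^^^^^^^^^^^^ symbol by symbol: ^→###, ^→###, ^→###, ^→###, ^→###, ^→###, ^→###, ^→###, ^→###, ^→###, ^→###, ^→###; joined: ### ### ### ### ### ### ### ### ### ### ### ###.

####################################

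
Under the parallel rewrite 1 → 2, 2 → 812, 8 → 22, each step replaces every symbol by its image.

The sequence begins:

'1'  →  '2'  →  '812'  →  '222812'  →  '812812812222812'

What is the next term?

Rewriting the 15 symbols of 812812812222812 one by one yields 22 2 812 22 2 812 22 2 812 812 812 812 22 2 812; concatenated:

222812222812222812812812812222812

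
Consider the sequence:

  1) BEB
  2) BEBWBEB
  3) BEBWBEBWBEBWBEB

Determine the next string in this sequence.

Each string is two copies of the previous one joined by 'W'.
Doubling BEBWBEBWBEBWBEB with 'W' between the halves:

BEBWBEBWBEBWBEBWBEBWBEBWBEBWBEB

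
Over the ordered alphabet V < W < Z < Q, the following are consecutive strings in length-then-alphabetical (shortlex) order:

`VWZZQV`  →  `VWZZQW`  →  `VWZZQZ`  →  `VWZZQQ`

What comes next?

Find the rightmost character of VWZZQQ below Q, bump it to the next letter, and reset everything to its right to V.

VWZQVV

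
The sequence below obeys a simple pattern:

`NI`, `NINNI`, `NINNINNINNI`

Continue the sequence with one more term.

s(k+1) = s(k)·N·s(k) — each term doubles the last with 'N' between the halves.
So the next term is two copies of NINNINNINNI with 'N' between the halves.

NINNINNINNINNINNINNINNI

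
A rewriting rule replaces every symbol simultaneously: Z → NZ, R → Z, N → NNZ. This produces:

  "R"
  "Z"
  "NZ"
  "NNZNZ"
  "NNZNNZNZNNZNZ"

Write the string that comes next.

φ(NNZNNZNZNNZNZ) expands symbol-by-symbol to NNZ NNZ NZ NNZ NNZ NZ NNZ NZ NNZ NNZ NZ NNZ NZ; joining the 13 pieces gives the next term.

NNZNNZNZNNZNNZNZNNZNZNNZNNZNZNNZNZ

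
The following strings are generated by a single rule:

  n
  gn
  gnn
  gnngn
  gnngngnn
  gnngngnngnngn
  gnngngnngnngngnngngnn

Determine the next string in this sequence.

Each term (from the third on) is the previous term followed by the one before it: term 3 = gn·n = gnn.
Continuing: gnngngnngnngngnngngnn · gnngngnngnngn gives term 8.

gnngngnngnngngnngngnngnngngnngnngn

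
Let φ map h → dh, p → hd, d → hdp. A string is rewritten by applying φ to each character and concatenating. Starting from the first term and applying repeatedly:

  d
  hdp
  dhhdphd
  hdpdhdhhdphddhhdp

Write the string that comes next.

Replace each of the 17 characters of hdpdhdhhdphddhhdp in place — dh hdp hd hdp dh hdp dh dh hdp hd dh hdp hdp dh dh hdp hd — and concatenate.

dhhdphdhdpdhhdpdhdhhdphddhhdphdpdhdhhdphd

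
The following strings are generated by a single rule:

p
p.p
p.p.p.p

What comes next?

s(k+1) = s(k)·.·s(k) — each term doubles the last with '.' between the halves.
One more doubling of p.p.p.p gives the answer.

p.p.p.p.p.p.p.p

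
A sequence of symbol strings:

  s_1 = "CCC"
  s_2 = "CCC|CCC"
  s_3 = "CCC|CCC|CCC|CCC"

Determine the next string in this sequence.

Every step duplicates the string with '|' between the halves.
Doubling CCC|CCC|CCC|CCC with '|' between the halves:

CCC|CCC|CCC|CCC|CCC|CCC|CCC|CCC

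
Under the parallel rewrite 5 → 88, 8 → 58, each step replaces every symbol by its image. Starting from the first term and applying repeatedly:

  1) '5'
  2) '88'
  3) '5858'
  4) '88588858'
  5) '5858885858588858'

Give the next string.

Applying the rule to each of the 16 symbols of 5858885858588858 gives the pieces 88 58 88 58 58 58 88 58 88 58 88 58 58 58 88 58, which concatenate to the answer.

88588858585888588858885858588858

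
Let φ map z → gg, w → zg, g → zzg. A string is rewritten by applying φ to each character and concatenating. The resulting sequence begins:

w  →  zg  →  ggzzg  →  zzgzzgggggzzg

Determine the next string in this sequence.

Replace each of the 13 characters of zzgzzgggggzzg in place — gg gg zzg gg gg zzg zzg zzg zzg zzg gg gg zzg — and concatenate.

ggggzzgggggzzgzzgzzgzzgzzgggggzzg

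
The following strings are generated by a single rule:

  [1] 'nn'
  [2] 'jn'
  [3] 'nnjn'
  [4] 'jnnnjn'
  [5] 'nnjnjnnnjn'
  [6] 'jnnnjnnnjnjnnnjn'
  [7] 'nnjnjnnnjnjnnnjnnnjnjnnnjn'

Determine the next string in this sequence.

jnnnjnnnjnjnnnjnnnjnjnnnjnjnnnjnnnjnjnnnjn

From term 3 onward, concatenate the second-to-last term with the last: nn·jn = nnjn, jn·nnjn = jnnnjn, …
Continuing: jnnnjnnnjnjnnnjn · nnjnjnnnjnjnnnjnnnjnjnnnjn gives term 8.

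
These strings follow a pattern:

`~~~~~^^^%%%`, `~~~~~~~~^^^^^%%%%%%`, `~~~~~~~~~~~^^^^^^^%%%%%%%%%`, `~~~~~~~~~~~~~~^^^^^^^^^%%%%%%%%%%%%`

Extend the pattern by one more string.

Reading off run lengths: ~ runs 5, 8, 11, 14; ^ runs 3, 5, 7, 9; % runs 3, 6, 9, 12 — each is linear in n (n = 1, 2, …).
For the next term, n = 5, so the run lengths are 17, 11, 15.

~~~~~~~~~~~~~~~~~^^^^^^^^^^^%%%%%%%%%%%%%%%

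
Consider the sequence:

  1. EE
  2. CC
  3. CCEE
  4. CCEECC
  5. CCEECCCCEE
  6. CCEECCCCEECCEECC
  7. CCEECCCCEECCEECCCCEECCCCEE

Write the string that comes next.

CCEECCCCEECCEECCCCEECCCCEECCEECCCCEECCEECC

From term 3 onward, concatenate the last term with the second-to-last: CC·EE = CCEE, CCEE·CC = CCEECC, …
The next term joins CCEECCCCEECCEECCCCEECCCCEE and CCEECCCCEECCEECC.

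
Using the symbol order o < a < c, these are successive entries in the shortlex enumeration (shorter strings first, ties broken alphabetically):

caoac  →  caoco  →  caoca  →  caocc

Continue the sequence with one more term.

The successor of caocc increments the rightmost position that isn't already c and resets every position after it to o.

caaoo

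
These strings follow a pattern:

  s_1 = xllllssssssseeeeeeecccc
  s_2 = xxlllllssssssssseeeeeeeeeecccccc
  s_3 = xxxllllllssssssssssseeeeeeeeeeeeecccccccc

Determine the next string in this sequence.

The n-th term is n-1 x's then n+2 l's then 2n+3 s's then 3n+1 e's then 2n c's, where the shown terms are n = 2, 3, 4.
At n = 5 the blocks have lengths 4, 7, 13, 16, 10.

xxxxlllllllssssssssssssseeeeeeeeeeeeeeeecccccccccc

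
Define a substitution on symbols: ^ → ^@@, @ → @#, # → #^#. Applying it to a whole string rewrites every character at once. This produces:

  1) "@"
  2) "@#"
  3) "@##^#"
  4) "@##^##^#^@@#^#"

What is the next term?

@##^##^#^@@#^##^#^@@#^#^@@@#@##^#^@@#^#

Applying the rule to each of the 14 symbols of @##^##^#^@@#^# gives the pieces @# #^# #^# ^@@ #^# #^# ^@@ #^# ^@@ @# @# #^# ^@@ #^#, which concatenate to the answer.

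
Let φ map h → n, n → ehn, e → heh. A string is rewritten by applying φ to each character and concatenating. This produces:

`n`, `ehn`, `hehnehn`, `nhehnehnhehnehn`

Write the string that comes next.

Applying the rule to each of the 15 symbols of nhehnehnhehnehn gives the pieces ehn n heh n ehn heh n ehn n heh n ehn heh n ehn, which concatenate to the answer.

ehnnhehnehnhehnehnnhehnehnhehnehn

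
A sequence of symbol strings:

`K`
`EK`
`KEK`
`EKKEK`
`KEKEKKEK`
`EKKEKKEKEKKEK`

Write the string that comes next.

From term 3 onward, concatenate the second-to-last term with the last: K·EK = KEK, EK·KEK = EKKEK, …
So term 7 is KEKEKKEK·EKKEKKEKEKKEK.

KEKEKKEKEKKEKKEKEKKEK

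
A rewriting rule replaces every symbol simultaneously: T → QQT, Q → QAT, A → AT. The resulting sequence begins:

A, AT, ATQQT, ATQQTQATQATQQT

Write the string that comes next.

Rewriting the 14 symbols of ATQQTQATQATQQT one by one yields AT QQT QAT QAT QQT QAT AT QQT QAT AT QQT QAT QAT QQT; concatenated:

ATQQTQATQATQQTQATATQQTQATATQQTQATQATQQT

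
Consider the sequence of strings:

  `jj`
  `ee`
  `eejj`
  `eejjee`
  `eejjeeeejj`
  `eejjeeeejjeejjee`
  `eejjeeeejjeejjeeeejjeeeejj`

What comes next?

From term 3 onward, concatenate the last term with the second-to-last: ee·jj = eejj, eejj·ee = eejjee, …
So term 8 is eejjeeeejjeejjeeeejjeeeejj·eejjeeeejjeejjee.

eejjeeeejjeejjeeeejjeeeejjeejjeeeejjeejjee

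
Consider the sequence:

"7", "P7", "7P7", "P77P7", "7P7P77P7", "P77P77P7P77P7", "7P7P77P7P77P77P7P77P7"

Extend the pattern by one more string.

P77P77P7P77P77P7P77P7P77P77P7P77P7

This is a Fibonacci-style word recurrence s(k) = s(k−2)·s(k−1): e.g. 7·P7 = 7P7.
So term 8 is P77P77P7P77P7·7P7P77P7P77P77P7P77P7.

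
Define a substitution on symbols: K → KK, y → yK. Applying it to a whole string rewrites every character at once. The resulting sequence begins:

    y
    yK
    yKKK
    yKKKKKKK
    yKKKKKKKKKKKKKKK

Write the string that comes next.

yKKKKKKKKKKKKKKKKKKKKKKKKKKKKKKK

Replace each of the 16 characters of yKKKKKKKKKKKKKKK in place — yK KK KK KK KK KK KK KK KK KK KK KK KK KK KK KK — and concatenate.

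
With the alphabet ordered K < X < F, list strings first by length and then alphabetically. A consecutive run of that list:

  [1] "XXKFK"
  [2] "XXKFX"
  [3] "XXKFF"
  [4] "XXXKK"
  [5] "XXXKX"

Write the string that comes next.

Find the rightmost character of XXXKX below F, bump it to the next letter, and reset everything to its right to K.

XXXKF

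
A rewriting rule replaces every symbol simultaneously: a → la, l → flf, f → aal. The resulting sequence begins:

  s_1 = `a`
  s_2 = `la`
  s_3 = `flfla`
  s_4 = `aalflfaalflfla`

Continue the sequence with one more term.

Rewriting the 14 symbols of aalflfaalflfla one by one yields la la flf aal flf aal la la flf aal flf aal flf la; concatenated:

lalaflfaalflfaallalaflfaalflfaalflfla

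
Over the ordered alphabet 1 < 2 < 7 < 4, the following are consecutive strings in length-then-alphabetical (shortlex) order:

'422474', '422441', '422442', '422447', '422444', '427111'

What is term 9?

Advancing 3 positions from 427111 through 427111 → 427112 → 427117 reaches term 9.

427114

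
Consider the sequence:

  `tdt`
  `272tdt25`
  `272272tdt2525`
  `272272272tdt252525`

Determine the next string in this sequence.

Every step adds 272 to the front and 25 to the end of the previous string.
Applying this once more to 272272272tdt252525:

272272272272tdt25252525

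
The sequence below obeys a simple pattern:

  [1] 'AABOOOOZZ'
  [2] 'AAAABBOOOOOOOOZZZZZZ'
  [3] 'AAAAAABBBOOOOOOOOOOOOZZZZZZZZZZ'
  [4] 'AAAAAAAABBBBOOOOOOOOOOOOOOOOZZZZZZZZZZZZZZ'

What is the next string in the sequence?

AAAAAAAAAABBBBBOOOOOOOOOOOOOOOOOOOOZZZZZZZZZZZZZZZZZZ

Reading off run lengths: A runs 2, 4, 6, 8; B runs 1, 2, 3, 4; O runs 4, 8, 12, 16; Z runs 2, 6, 10, 14 — each is linear in n (n = 1, 2, …).
Setting n = 5 gives 10, 5, 20, 18 characters in each block.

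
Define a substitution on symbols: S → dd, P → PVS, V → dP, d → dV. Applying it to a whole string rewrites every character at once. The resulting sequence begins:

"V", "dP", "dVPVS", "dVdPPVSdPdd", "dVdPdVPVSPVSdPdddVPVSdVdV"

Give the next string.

φ(dVdPdVPVSPVSdPdddVPVSdVdV) expands symbol-by-symbol to dV dP dV PVS dV dP PVS dP dd PVS dP dd dV PVS dV dV dV dP PVS dP dd dV dP dV dP; joining the 25 pieces gives the next term.

dVdPdVPVSdVdPPVSdPddPVSdPdddVPVSdVdVdVdPPVSdPdddVdPdVdP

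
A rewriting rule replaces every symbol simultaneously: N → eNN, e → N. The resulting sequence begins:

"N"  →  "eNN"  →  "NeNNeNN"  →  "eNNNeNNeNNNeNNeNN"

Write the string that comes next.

Replace each of the 17 characters of eNNNeNNeNNNeNNeNN in place — N eNN eNN eNN N eNN eNN N eNN eNN eNN N eNN eNN N eNN eNN — and concatenate.

NeNNeNNeNNNeNNeNNNeNNeNNeNNNeNNeNNNeNNeNN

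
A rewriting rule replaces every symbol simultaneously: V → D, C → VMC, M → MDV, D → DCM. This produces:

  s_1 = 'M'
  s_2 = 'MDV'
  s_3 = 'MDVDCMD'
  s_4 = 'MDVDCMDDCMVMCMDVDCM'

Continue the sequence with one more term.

Rewriting the 19 symbols of MDVDCMDDCMVMCMDVDCM one by one yields MDV DCM D DCM VMC MDV DCM DCM VMC MDV D MDV VMC MDV DCM D DCM VMC MDV; concatenated:

MDVDCMDDCMVMCMDVDCMDCMVMCMDVDMDVVMCMDVDCMDDCMVMCMDV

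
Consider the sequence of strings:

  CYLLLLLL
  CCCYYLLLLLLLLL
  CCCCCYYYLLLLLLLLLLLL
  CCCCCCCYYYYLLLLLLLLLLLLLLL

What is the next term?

CCCCCCCCCYYYYYLLLLLLLLLLLLLLLLLL

The n-th term is 2n-1 C's then n Y's then 3n+3 L's (n = 1, 2, …).
At n = 5 the blocks have lengths 9, 5, 18.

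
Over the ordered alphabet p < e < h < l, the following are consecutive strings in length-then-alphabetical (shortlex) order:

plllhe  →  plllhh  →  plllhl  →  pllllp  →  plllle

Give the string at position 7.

Advancing 2 positions from plllle through plllle → pllllh reaches term 7.

plllll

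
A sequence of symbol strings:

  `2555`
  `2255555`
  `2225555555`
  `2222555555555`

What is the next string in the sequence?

2222255555555555

Term n consists of n 2's, followed by 2n+1 5's (n = 1, 2, …).
At n = 5 the blocks have lengths 5, 11.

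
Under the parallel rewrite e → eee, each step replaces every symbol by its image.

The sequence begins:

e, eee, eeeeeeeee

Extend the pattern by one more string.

eeeeeeeeeeeeeeeeeeeeeeeeeee

Rewriting each symbol of eeeeeeeee: e→eee, e→eee, e→eee, e→eee, e→eee, e→eee, e→eee, e→eee, e→eee, which concatenates to eee eee eee eee eee eee eee eee eee.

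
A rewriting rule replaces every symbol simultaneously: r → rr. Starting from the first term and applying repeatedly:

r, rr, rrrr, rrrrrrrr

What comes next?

rrrrrrrrrrrrrrrr

Rewriting each symbol of rrrrrrrr: r→rr, r→rr, r→rr, r→rr, r→rr, r→rr, r→rr, r→rr, which concatenates to rr rr rr rr rr rr rr rr.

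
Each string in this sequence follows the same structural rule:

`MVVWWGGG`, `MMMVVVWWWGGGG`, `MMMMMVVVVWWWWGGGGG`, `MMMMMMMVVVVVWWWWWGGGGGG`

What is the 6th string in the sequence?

MMMMMMMMMMMVVVVVVVWWWWWWWGGGGGGGG

Term n consists of 2n-1 M's, followed by n+1 V's, followed by n+1 W's, followed by n+2 G's (n = 1, 2, …).
Setting n = 6 gives 11, 7, 7, 8 characters in each block.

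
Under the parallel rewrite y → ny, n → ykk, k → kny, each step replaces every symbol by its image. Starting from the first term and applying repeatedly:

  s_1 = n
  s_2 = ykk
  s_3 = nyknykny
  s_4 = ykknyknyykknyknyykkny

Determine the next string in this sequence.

Applying the rule to each of the 21 symbols of ykknyknyykknyknyykkny gives the pieces ny kny kny ykk ny kny ykk ny ny kny kny ykk ny kny ykk ny ny kny kny ykk ny, which concatenate to the answer.

nyknyknyykknyknyykknynyknyknyykknyknyykknynyknyknyykkny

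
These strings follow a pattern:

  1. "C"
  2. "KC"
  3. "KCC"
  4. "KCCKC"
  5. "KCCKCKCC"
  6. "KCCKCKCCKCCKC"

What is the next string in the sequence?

KCCKCKCCKCCKCKCCKCKCC

This is a Fibonacci-style word recurrence s(k) = s(k−1)·s(k−2): e.g. KC·C = KCC.
The next term joins KCCKCKCCKCCKC and KCCKCKCC.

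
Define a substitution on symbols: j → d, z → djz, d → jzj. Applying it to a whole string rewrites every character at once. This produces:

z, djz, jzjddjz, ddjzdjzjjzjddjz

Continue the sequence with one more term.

Rewriting the 15 symbols of ddjzdjzjjzjddjz one by one yields jzj jzj d djz jzj d djz d d djz d jzj jzj d djz; concatenated:

jzjjzjddjzjzjddjzdddjzdjzjjzjddjz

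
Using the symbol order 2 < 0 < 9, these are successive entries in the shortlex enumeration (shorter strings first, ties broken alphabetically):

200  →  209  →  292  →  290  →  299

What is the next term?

The successor of 299 increments the rightmost position that isn't already 9 and resets every position after it to 2.

022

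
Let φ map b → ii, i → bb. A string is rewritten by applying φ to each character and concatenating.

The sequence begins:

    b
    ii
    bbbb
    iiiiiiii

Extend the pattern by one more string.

bbbbbbbbbbbbbbbb

Rewriting each symbol of iiiiiiii: i→bb, i→bb, i→bb, i→bb, i→bb, i→bb, i→bb, i→bb, which concatenates to bb bb bb bb bb bb bb bb.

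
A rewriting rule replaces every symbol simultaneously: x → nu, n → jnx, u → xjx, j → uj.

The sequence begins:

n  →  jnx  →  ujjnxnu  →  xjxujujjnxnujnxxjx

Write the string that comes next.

nuujnuxjxujxjxujujjnxnujnxxjxujjnxnunuujnu

Applying the rule to each of the 18 symbols of xjxujujjnxnujnxxjx gives the pieces nu uj nu xjx uj xjx uj uj jnx nu jnx xjx uj jnx nu nu uj nu, which concatenate to the answer.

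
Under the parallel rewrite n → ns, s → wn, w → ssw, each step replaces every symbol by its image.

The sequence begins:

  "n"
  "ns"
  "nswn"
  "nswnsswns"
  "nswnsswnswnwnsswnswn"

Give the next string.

φ(nswnsswnswnwnsswnswn) expands symbol-by-symbol to ns wn ssw ns wn wn ssw ns wn ssw ns ssw ns wn wn ssw ns wn ssw ns; joining the 20 pieces gives the next term.

nswnsswnswnwnsswnswnsswnssswnswnwnsswnswnsswns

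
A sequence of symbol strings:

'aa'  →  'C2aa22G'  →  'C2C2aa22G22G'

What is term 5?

C2C2C2C2aa22G22G22G22G

s(k+1) = C2·s(k)·22G, so each term gains C2 as a prefix and 22G as a suffix.
From C2C2aa22G22G, 2 further steps: C2C2aa22G22G → C2C2C2aa22G22G22G → (answer).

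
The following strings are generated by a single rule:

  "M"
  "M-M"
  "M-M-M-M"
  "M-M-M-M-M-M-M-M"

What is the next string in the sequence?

Each string is two copies of the previous one joined by '-'.
One more doubling of M-M-M-M-M-M-M-M gives the answer.

M-M-M-M-M-M-M-M-M-M-M-M-M-M-M-M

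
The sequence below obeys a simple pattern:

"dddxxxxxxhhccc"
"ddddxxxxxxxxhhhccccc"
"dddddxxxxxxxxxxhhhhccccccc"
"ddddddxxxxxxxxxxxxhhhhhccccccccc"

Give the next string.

dddddddxxxxxxxxxxxxxxhhhhhhccccccccccc

The n-th term is n+1 d's then 2n+2 x's then n h's then 2n-1 c's, where the shown terms are n = 2, 3, 4, 5.
At n = 6 the blocks have lengths 7, 14, 6, 11.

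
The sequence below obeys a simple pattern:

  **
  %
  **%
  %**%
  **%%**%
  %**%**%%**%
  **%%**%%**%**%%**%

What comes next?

Each term (from the third on) is the two preceding terms concatenated in order: term 3 = **·% = **%.
So term 8 is %**%**%%**%·**%%**%%**%**%%**%.

%**%**%%**%**%%**%%**%**%%**%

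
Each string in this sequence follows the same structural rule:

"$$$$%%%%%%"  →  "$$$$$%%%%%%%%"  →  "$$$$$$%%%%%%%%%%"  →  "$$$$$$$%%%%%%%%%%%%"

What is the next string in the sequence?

The n-th term is n+2 $'s then 2n+2 %'s, where the shown terms are n = 2, 3, 4, 5.
At n = 6 the blocks have lengths 8, 14.

$$$$$$$$%%%%%%%%%%%%%%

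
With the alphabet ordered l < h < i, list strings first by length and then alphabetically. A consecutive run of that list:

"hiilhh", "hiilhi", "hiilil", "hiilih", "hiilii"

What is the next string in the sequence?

hiihll

Treat hiilii as a base-3 numeral over the given alphabet and add one, carrying through any trailing i's.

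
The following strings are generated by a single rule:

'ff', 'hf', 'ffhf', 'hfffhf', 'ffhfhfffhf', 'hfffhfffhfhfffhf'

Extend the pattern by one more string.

ffhfhfffhfhfffhfffhfhfffhf

From term 3 onward, concatenate the second-to-last term with the last: ff·hf = ffhf, hf·ffhf = hfffhf, …
The next term joins ffhfhfffhf and hfffhfffhfhfffhf.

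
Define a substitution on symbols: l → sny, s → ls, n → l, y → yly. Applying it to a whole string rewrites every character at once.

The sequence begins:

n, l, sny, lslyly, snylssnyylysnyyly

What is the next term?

Applying the rule to each of the 17 symbols of snylssnyylysnyyly gives the pieces ls l yly sny ls ls l yly yly sny yly ls l yly yly sny yly, which concatenate to the answer.

lslylysnylslslylyylysnyylylslylyylysnyyly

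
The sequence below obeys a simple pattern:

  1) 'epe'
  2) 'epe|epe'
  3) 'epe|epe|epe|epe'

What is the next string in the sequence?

epe|epe|epe|epe|epe|epe|epe|epe

Every step duplicates the string with '|' between the halves.
So the next term is two copies of epe|epe|epe|epe with '|' between the halves.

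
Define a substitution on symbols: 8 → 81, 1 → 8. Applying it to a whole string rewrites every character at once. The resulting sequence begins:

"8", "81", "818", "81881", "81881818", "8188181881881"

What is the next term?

Replace each of the 13 characters of 8188181881881 in place — 81 8 81 81 8 81 8 81 81 8 81 81 8 — and concatenate.

818818188188181881818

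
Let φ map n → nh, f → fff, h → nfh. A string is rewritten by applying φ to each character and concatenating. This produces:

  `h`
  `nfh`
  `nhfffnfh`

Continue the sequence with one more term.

Expanding nhfffnfh: n→nh, h→nfh, f→fff, f→fff, f→fff, n→nh, f→fff, h→nfh. Concatenated: nh nfh fff fff fff nh fff nfh.

nhnfhfffffffffnhfffnfh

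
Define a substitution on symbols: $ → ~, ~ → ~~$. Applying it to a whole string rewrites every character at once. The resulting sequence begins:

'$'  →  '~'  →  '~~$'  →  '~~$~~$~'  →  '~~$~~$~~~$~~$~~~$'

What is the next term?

~~$~~$~~~$~~$~~~$~~$~~$~~~$~~$~~~$~~$~~$~

Replace each of the 17 characters of ~~$~~$~~~$~~$~~~$ in place — ~~$ ~~$ ~ ~~$ ~~$ ~ ~~$ ~~$ ~~$ ~ ~~$ ~~$ ~ ~~$ ~~$ ~~$ ~ — and concatenate.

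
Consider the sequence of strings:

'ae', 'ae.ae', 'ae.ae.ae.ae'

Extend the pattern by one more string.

Each string is two copies of the previous one joined by '.'.
One more doubling of ae.ae.ae.ae gives the answer.

ae.ae.ae.ae.ae.ae.ae.ae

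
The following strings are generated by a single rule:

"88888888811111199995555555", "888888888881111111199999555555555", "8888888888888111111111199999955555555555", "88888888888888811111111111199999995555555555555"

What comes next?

888888888888888881111111111111199999999555555555555555

Term n consists of 2n+3 8's, followed by 2n 1's, followed by n+1 9's, followed by 2n+1 5's, where the shown terms are n = 3, 4, 5, 6.
At n = 7 the blocks have lengths 17, 14, 8, 15.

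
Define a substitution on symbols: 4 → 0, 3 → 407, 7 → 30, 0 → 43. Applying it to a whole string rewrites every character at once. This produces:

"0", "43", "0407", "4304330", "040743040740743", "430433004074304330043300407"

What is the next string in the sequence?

φ(430433004074304330043300407) expands symbol-by-symbol to 0 407 43 0 407 407 43 43 0 43 30 0 407 43 0 407 407 43 43 0 407 407 43 43 0 43 30; joining the 27 pieces gives the next term.

0407430407407434304330040743040740743430407407434304330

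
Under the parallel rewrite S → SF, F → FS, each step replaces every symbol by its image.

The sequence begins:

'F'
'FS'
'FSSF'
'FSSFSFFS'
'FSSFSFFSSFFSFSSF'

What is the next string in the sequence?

FSSFSFFSSFFSFSSFSFFSFSSFFSSFSFFS

φ(FSSFSFFSSFFSFSSF) expands symbol-by-symbol to FS SF SF FS SF FS FS SF SF FS FS SF FS SF SF FS; joining the 16 pieces gives the next term.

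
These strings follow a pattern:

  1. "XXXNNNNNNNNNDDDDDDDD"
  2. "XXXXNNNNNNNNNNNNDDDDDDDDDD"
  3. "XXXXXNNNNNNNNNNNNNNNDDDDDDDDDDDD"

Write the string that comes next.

XXXXXXNNNNNNNNNNNNNNNNNNDDDDDDDDDDDDDD

Term n consists of n X's, followed by 3n N's, followed by 2n+2 D's, where the shown terms are n = 3, 4, 5.
At n = 6 the blocks have lengths 6, 18, 14.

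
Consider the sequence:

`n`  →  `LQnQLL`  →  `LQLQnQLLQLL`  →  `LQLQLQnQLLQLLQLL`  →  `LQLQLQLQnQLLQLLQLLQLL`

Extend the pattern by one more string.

s(k+1) = LQ·s(k)·QLL, so each term gains LQ as a prefix and QLL as a suffix.
One more step from LQLQLQLQnQLLQLLQLLQLL gives the answer.

LQLQLQLQLQnQLLQLLQLLQLLQLL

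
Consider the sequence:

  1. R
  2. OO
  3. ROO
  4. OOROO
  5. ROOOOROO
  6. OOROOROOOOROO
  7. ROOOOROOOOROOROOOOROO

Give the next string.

Each term (from the third on) is the two preceding terms concatenated in order: term 3 = R·OO = ROO.
The next term joins OOROOROOOOROO and ROOOOROOOOROOROOOOROO.

OOROOROOOOROOROOOOROOOOROOROOOOROO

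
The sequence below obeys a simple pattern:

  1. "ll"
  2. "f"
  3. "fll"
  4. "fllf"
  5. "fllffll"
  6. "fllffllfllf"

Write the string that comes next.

This is a Fibonacci-style word recurrence s(k) = s(k−1)·s(k−2): e.g. f·ll = fll.
So term 7 is fllffllfllf·fllffll.

fllffllfllffllffll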